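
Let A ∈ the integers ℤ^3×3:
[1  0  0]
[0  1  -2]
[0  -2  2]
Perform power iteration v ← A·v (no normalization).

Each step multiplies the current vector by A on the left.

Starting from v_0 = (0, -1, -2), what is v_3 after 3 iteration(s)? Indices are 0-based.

v_0 = (0, -1, -2).
v_1 = A·v_0 = (0, 3, -2).
v_2 = A·v_1 = (0, 7, -10).
v_3 = A·v_2 = (0, 27, -34).

v_3 = (0, 27, -34)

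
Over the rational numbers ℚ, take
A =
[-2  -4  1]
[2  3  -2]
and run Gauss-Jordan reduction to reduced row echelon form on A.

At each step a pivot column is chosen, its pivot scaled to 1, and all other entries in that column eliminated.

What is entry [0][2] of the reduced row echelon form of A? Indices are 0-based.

step 1: normalize row 0 (÷-2) = (1, 2, -1/2)
  row 1: subtract 2×row0 = (0, -1, -1)
step 2: normalize row 1 (÷-1) = (0, 1, 1)
  row 0: subtract 2×row1 = (1, 0, -5/2)

M[0][2] = -5/2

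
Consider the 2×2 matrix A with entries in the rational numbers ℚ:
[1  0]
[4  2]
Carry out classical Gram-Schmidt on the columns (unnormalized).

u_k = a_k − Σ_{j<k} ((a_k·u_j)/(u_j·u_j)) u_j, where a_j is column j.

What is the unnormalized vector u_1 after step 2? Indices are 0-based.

Step 1: u_0 = a_0 = (1, 4).
Step 2: u_1 = a_1 − (8/17)·u_0 = (-8/17, 2/17).

u_1 = (-8/17, 2/17)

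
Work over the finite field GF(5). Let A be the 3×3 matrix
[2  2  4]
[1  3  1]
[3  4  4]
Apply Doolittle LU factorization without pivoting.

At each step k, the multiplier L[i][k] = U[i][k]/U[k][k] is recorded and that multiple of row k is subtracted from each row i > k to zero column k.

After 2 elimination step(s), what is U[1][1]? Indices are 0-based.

U[1][1] = 2

k=0: U[0][0]=2
  eliminate (1,0): mult=3, new row 1: (0, 2, 4); set L[1][0]=3
  eliminate (2,0): mult=4, new row 2: (0, 1, 3); set L[2][0]=4
k=1: U[1][1]=2
  eliminate (2,1): mult=3, new row 2: (0, 0, 1); set L[2][1]=3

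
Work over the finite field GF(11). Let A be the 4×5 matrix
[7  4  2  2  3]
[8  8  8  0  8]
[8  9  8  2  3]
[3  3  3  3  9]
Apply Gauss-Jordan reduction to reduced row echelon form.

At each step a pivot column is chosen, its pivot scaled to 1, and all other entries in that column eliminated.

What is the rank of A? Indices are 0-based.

rank = 4

[1] R0 /= 7  ⇒  (1, 10, 5, 5, 2)
     R1 -= 8·R0  ⇒  (0, 5, 1, 4, 3)
     R2 -= 8·R0  ⇒  (0, 6, 1, 6, 9)
     R3 -= 3·R0  ⇒  (0, 6, 10, 10, 3)
[2] R1 /= 5  ⇒  (0, 1, 9, 3, 5)
     R0 -= 10·R1  ⇒  (1, 0, 3, 8, 7)
     R2 -= 6·R1  ⇒  (0, 0, 2, 10, 1)
     R3 -= 6·R1  ⇒  (0, 0, 0, 3, 6)
[3] R2 /= 2  ⇒  (0, 0, 1, 5, 6)
     R0 -= 3·R2  ⇒  (1, 0, 0, 4, 0)
     R1 -= 9·R2  ⇒  (0, 1, 0, 2, 6)
[4] R3 /= 3  ⇒  (0, 0, 0, 1, 2)
     R0 -= 4·R3  ⇒  (1, 0, 0, 0, 3)
     R1 -= 2·R3  ⇒  (0, 1, 0, 0, 2)
     R2 -= 5·R3  ⇒  (0, 0, 1, 0, 7)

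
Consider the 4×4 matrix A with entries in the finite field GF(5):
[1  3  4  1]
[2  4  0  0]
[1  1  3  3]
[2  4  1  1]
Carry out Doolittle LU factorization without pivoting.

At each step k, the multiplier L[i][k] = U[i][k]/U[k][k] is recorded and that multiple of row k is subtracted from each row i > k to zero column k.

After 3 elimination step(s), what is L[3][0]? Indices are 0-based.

L[3][0] = 2

Step 1: pivot at (0,0) is 1.
  row1 ← row1 − (2)·row0  ⇒  L[1][0]=2, U row1=(0, 3, 2, 3)
  row2 ← row2 − (1)·row0  ⇒  L[2][0]=1, U row2=(0, 3, 4, 2)
  row3 ← row3 − (2)·row0  ⇒  L[3][0]=2, U row3=(0, 3, 3, 4)
Step 2: pivot at (1,1) is 3.
  row2 ← row2 − (1)·row1  ⇒  L[2][1]=1, U row2=(0, 0, 2, 4)
  row3 ← row3 − (1)·row1  ⇒  L[3][1]=1, U row3=(0, 0, 1, 1)
Step 3: pivot at (2,2) is 2.
  row3 ← row3 − (3)·row2  ⇒  L[3][2]=3, U row3=(0, 0, 0, 4)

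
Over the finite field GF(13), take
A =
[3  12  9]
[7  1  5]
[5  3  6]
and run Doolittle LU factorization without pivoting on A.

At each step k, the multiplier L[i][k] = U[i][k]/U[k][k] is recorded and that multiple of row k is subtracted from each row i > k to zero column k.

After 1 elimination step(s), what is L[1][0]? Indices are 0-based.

k=0: U[0][0]=3
  eliminate (1,0): mult=11, new row 1: (0, 12, 10); set L[1][0]=11
  eliminate (2,0): mult=6, new row 2: (0, 9, 4); set L[2][0]=6

L[1][0] = 11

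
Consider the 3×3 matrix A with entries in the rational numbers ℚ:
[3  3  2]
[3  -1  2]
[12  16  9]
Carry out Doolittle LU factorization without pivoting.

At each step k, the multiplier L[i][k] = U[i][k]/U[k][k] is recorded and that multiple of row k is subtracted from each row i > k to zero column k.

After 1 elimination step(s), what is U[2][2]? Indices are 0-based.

[col 0] pivot 3
  R1 -= 1*R0 → (0, -4, 0)  (L[1][0] := 1)
  R2 -= 4*R0 → (0, 4, 1)  (L[2][0] := 4)

U[2][2] = 1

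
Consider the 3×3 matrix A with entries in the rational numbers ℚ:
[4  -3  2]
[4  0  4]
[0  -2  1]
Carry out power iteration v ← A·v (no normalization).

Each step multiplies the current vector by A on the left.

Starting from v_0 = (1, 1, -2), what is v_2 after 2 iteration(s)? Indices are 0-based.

v_2 = (-8, -28, 4)

v_0 = (1, 1, -2).
v_1 = A·v_0 = (-3, -4, -4).
v_2 = A·v_1 = (-8, -28, 4).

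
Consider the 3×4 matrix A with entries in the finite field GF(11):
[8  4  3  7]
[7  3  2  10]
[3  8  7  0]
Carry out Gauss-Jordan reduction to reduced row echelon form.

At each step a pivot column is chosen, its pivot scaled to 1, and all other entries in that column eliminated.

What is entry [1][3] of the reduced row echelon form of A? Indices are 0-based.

M[1][3] = 9

step 1: normalize row 0 (÷8) = (1, 6, 10, 5)
  row 1: subtract 7×row0 = (0, 5, 9, 8)
  row 2: subtract 3×row0 = (0, 1, 10, 7)
step 2: normalize row 1 (÷5) = (0, 1, 4, 6)
  row 0: subtract 6×row1 = (1, 0, 8, 2)
  row 2: subtract 1×row1 = (0, 0, 6, 1)
step 3: normalize row 2 (÷6) = (0, 0, 1, 2)
  row 0: subtract 8×row2 = (1, 0, 0, 8)
  row 1: subtract 4×row2 = (0, 1, 0, 9)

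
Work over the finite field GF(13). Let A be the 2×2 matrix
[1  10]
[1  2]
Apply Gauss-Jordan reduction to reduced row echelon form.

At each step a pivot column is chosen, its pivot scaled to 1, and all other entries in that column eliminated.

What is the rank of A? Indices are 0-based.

[1] R0 /= 1  ⇒  (1, 10)
     R1 -= 1·R0  ⇒  (0, 5)
[2] R1 /= 5  ⇒  (0, 1)
     R0 -= 10·R1  ⇒  (1, 0)

rank = 2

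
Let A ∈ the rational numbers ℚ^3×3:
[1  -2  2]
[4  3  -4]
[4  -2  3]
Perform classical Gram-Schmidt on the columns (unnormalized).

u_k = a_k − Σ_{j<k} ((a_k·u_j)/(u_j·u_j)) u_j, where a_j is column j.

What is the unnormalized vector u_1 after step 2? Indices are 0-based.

Step 1: u_0 = a_0 = (1, 4, 4).
Step 2: u_1 = a_1 − (2/33)·u_0 = (-68/33, 91/33, -74/33).

u_1 = (-68/33, 91/33, -74/33)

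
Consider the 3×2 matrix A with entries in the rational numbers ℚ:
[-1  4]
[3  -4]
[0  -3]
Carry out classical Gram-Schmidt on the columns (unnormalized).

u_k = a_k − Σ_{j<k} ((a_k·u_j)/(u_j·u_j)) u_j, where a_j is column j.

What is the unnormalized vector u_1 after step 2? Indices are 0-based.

Step 1: u_0 = a_0 = (-1, 3, 0).
Step 2: u_1 = a_1 − (-8/5)·u_0 = (12/5, 4/5, -3).

u_1 = (12/5, 4/5, -3)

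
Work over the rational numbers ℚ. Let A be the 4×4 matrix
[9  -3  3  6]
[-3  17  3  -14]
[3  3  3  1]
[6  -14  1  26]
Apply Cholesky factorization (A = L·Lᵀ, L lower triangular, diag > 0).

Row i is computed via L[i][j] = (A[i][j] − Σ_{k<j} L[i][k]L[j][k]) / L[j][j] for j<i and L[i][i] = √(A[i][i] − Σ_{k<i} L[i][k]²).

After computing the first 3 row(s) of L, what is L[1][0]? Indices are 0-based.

Step 1: L[0][0] = √(9) = 3.
  L[1][0] = (-3) / L[0][0] = -1.
Step 2: L[1][1] = √(16) = 4.
  L[2][0] = (3) / L[0][0] = 1.
  L[2][1] = (4) / L[1][1] = 1.
Step 3: L[2][2] = √(1) = 1.

L[1][0] = -1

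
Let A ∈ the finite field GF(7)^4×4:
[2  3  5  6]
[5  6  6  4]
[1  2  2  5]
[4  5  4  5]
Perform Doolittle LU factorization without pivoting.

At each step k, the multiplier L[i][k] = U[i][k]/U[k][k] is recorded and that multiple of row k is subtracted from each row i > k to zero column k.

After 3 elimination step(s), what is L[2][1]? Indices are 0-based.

L[2][1] = 2

k=0: U[0][0]=2
  eliminate (1,0): mult=6, new row 1: (0, 2, 4, 3); set L[1][0]=6
  eliminate (2,0): mult=4, new row 2: (0, 4, 3, 2); set L[2][0]=4
  eliminate (3,0): mult=2, new row 3: (0, 6, 1, 0); set L[3][0]=2
k=1: U[1][1]=2
  eliminate (2,1): mult=2, new row 2: (0, 0, 2, 3); set L[2][1]=2
  eliminate (3,1): mult=3, new row 3: (0, 0, 3, 5); set L[3][1]=3
k=2: U[2][2]=2
  eliminate (3,2): mult=5, new row 3: (0, 0, 0, 4); set L[3][2]=5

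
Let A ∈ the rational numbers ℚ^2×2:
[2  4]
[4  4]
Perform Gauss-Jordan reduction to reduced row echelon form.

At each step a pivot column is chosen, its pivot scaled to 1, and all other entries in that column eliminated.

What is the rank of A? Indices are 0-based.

[1] R0 /= 2  ⇒  (1, 2)
     R1 -= 4·R0  ⇒  (0, -4)
[2] R1 /= -4  ⇒  (0, 1)
     R0 -= 2·R1  ⇒  (1, 0)

rank = 2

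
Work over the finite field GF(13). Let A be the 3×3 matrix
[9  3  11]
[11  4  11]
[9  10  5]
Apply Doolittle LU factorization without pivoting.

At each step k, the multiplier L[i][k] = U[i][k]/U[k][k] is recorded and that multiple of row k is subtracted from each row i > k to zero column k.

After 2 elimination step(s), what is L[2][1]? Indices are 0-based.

Step 1: pivot at (0,0) is 9.
  row1 ← row1 − (7)·row0  ⇒  L[1][0]=7, U row1=(0, 9, 12)
  row2 ← row2 − (1)·row0  ⇒  L[2][0]=1, U row2=(0, 7, 7)
Step 2: pivot at (1,1) is 9.
  row2 ← row2 − (8)·row1  ⇒  L[2][1]=8, U row2=(0, 0, 2)

L[2][1] = 8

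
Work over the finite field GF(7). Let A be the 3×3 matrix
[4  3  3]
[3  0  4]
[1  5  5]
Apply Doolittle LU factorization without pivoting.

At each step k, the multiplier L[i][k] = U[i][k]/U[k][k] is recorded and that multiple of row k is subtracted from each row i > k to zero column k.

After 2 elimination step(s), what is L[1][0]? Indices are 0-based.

L[1][0] = 6

Step 1: pivot at (0,0) is 4.
  row1 ← row1 − (6)·row0  ⇒  L[1][0]=6, U row1=(0, 3, 0)
  row2 ← row2 − (2)·row0  ⇒  L[2][0]=2, U row2=(0, 6, 6)
Step 2: pivot at (1,1) is 3.
  row2 ← row2 − (2)·row1  ⇒  L[2][1]=2, U row2=(0, 0, 6)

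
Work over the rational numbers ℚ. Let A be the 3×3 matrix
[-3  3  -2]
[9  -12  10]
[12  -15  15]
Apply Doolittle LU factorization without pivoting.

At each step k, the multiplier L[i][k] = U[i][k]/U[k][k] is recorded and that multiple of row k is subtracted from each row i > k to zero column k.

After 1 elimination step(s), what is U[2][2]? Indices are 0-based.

U[2][2] = 7

Step 1: pivot at (0,0) is -3.
  row1 ← row1 − (-3)·row0  ⇒  L[1][0]=-3, U row1=(0, -3, 4)
  row2 ← row2 − (-4)·row0  ⇒  L[2][0]=-4, U row2=(0, -3, 7)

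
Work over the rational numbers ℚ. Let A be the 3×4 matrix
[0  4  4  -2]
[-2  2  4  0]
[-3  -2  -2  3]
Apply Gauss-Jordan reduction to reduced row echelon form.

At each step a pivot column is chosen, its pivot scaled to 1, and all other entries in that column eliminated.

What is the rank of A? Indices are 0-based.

[1] R0 <-> R1
[1] R0 /= -2  ⇒  (1, -1, -2, 0)
     R2 -= -3·R0  ⇒  (0, -5, -8, 3)
[2] R1 /= 4  ⇒  (0, 1, 1, -1/2)
     R0 -= -1·R1  ⇒  (1, 0, -1, -1/2)
     R2 -= -5·R1  ⇒  (0, 0, -3, 1/2)
[3] R2 /= -3  ⇒  (0, 0, 1, -1/6)
     R0 -= -1·R2  ⇒  (1, 0, 0, -2/3)
     R1 -= 1·R2  ⇒  (0, 1, 0, -1/3)

rank = 3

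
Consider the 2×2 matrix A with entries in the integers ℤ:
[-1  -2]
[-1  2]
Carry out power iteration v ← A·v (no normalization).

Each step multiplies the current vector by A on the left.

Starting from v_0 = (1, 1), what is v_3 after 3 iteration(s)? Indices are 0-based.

v_3 = (-11, 9)

v_0 = (1, 1).
v_1 = A·v_0 = (-3, 1).
v_2 = A·v_1 = (1, 5).
v_3 = A·v_2 = (-11, 9).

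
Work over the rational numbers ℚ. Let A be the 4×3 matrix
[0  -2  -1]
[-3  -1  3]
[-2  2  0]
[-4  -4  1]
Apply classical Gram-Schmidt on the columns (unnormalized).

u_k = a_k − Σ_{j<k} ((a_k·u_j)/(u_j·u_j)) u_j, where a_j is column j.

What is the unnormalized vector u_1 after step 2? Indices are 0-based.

u_1 = (-2, 16/29, 88/29, -56/29)

Step 1: u_0 = a_0 = (0, -3, -2, -4).
Step 2: u_1 = a_1 − (15/29)·u_0 = (-2, 16/29, 88/29, -56/29).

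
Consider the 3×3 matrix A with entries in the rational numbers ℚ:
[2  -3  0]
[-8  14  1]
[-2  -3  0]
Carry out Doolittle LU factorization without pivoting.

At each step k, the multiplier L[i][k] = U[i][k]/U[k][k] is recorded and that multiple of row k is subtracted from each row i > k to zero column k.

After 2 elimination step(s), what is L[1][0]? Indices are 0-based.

L[1][0] = -4

Step 1: pivot at (0,0) is 2.
  row1 ← row1 − (-4)·row0  ⇒  L[1][0]=-4, U row1=(0, 2, 1)
  row2 ← row2 − (-1)·row0  ⇒  L[2][0]=-1, U row2=(0, -6, 0)
Step 2: pivot at (1,1) is 2.
  row2 ← row2 − (-3)·row1  ⇒  L[2][1]=-3, U row2=(0, 0, 3)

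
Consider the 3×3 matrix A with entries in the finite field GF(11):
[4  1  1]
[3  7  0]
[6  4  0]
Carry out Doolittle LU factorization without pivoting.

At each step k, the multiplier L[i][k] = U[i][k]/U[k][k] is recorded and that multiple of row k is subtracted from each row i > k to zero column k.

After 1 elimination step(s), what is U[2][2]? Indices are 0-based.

U[2][2] = 4

k=0: U[0][0]=4
  eliminate (1,0): mult=9, new row 1: (0, 9, 2); set L[1][0]=9
  eliminate (2,0): mult=7, new row 2: (0, 8, 4); set L[2][0]=7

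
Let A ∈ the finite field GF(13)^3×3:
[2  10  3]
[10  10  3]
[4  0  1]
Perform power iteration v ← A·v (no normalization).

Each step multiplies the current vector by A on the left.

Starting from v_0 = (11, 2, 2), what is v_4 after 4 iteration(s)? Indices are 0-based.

v_0 = (11, 2, 2).
v_1 = A·v_0 = (9, 6, 7).
v_2 = A·v_1 = (8, 2, 4).
v_3 = A·v_2 = (9, 8, 10).
v_4 = A·v_3 = (11, 5, 7).

v_4 = (11, 5, 7)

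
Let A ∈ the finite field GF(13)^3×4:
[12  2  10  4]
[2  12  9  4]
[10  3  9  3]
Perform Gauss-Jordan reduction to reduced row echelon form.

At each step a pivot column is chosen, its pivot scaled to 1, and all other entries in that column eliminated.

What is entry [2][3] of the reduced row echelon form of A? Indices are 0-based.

M[2][3] = 2

[1] R0 /= 12  ⇒  (1, 11, 3, 9)
     R1 -= 2·R0  ⇒  (0, 3, 3, 12)
     R2 -= 10·R0  ⇒  (0, 10, 5, 4)
[2] R1 /= 3  ⇒  (0, 1, 1, 4)
     R0 -= 11·R1  ⇒  (1, 0, 5, 4)
     R2 -= 10·R1  ⇒  (0, 0, 8, 3)
[3] R2 /= 8  ⇒  (0, 0, 1, 2)
     R0 -= 5·R2  ⇒  (1, 0, 0, 7)
     R1 -= 1·R2  ⇒  (0, 1, 0, 2)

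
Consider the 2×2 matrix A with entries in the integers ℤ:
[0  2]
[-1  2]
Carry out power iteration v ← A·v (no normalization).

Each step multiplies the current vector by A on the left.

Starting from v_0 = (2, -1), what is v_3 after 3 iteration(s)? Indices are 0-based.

v_3 = (-12, -4)

v_0 = (2, -1).
v_1 = A·v_0 = (-2, -4).
v_2 = A·v_1 = (-8, -6).
v_3 = A·v_2 = (-12, -4).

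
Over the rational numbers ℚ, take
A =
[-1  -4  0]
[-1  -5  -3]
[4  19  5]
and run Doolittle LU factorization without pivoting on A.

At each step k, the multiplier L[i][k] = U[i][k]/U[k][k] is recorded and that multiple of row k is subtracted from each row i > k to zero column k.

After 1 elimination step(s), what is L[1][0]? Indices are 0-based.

L[1][0] = 1

k=0: U[0][0]=-1
  eliminate (1,0): mult=1, new row 1: (0, -1, -3); set L[1][0]=1
  eliminate (2,0): mult=-4, new row 2: (0, 3, 5); set L[2][0]=-4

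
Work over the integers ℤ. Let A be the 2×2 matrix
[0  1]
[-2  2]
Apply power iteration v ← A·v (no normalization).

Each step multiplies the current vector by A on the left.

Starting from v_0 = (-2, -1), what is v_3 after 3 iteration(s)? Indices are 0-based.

v_0 = (-2, -1).
v_1 = A·v_0 = (-1, 2).
v_2 = A·v_1 = (2, 6).
v_3 = A·v_2 = (6, 8).

v_3 = (6, 8)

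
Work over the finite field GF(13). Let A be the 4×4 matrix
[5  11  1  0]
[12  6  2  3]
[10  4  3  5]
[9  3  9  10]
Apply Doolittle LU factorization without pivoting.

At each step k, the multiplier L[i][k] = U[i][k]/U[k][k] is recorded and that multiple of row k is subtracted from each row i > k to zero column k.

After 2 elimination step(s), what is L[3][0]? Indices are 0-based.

[col 0] pivot 5
  R1 -= 5*R0 → (0, 3, 10, 3)  (L[1][0] := 5)
  R2 -= 2*R0 → (0, 8, 1, 5)  (L[2][0] := 2)
  R3 -= 7*R0 → (0, 4, 2, 10)  (L[3][0] := 7)
[col 1] pivot 3
  R2 -= 7*R1 → (0, 0, 9, 10)  (L[2][1] := 7)
  R3 -= 10*R1 → (0, 0, 6, 6)  (L[3][1] := 10)

L[3][0] = 7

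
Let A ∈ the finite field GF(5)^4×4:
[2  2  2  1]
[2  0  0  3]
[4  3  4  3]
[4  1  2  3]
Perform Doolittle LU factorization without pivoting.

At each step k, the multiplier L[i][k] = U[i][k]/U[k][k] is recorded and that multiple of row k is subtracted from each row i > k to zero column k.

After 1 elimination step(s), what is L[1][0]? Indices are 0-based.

L[1][0] = 1

[col 0] pivot 2
  R1 -= 1*R0 → (0, 3, 3, 2)  (L[1][0] := 1)
  R2 -= 2*R0 → (0, 4, 0, 1)  (L[2][0] := 2)
  R3 -= 2*R0 → (0, 2, 3, 1)  (L[3][0] := 2)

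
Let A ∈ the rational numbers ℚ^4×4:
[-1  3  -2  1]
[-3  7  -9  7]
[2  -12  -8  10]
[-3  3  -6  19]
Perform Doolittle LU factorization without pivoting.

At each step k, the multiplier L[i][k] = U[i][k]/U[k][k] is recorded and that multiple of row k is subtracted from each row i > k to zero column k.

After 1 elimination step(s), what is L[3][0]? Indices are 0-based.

k=0: U[0][0]=-1
  eliminate (1,0): mult=3, new row 1: (0, -2, -3, 4); set L[1][0]=3
  eliminate (2,0): mult=-2, new row 2: (0, -6, -12, 12); set L[2][0]=-2
  eliminate (3,0): mult=3, new row 3: (0, -6, 0, 16); set L[3][0]=3

L[3][0] = 3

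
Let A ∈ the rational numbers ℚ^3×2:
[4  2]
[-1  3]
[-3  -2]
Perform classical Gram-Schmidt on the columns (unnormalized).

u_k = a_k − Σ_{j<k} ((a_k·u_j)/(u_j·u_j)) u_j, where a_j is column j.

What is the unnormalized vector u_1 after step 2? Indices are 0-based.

Step 1: u_0 = a_0 = (4, -1, -3).
Step 2: u_1 = a_1 − (11/26)·u_0 = (4/13, 89/26, -19/26).

u_1 = (4/13, 89/26, -19/26)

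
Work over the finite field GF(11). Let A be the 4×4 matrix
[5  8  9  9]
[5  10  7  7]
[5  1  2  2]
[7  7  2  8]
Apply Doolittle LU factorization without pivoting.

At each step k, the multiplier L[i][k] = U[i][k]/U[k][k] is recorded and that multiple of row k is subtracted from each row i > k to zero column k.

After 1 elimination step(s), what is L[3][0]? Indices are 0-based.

L[3][0] = 8

Step 1: pivot at (0,0) is 5.
  row1 ← row1 − (1)·row0  ⇒  L[1][0]=1, U row1=(0, 2, 9, 9)
  row2 ← row2 − (1)·row0  ⇒  L[2][0]=1, U row2=(0, 4, 4, 4)
  row3 ← row3 − (8)·row0  ⇒  L[3][0]=8, U row3=(0, 9, 7, 2)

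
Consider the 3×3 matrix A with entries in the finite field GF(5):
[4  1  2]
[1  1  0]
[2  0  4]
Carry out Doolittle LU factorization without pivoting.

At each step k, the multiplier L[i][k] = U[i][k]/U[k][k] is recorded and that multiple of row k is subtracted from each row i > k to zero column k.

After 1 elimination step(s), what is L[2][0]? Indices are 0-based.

Step 1: pivot at (0,0) is 4.
  row1 ← row1 − (4)·row0  ⇒  L[1][0]=4, U row1=(0, 2, 2)
  row2 ← row2 − (3)·row0  ⇒  L[2][0]=3, U row2=(0, 2, 3)

L[2][0] = 3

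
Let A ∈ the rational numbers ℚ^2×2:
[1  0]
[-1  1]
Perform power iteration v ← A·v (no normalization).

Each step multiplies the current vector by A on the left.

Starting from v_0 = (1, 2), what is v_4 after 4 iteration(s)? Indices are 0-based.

v_0 = (1, 2).
v_1 = A·v_0 = (1, 1).
v_2 = A·v_1 = (1, 0).
v_3 = A·v_2 = (1, -1).
v_4 = A·v_3 = (1, -2).

v_4 = (1, -2)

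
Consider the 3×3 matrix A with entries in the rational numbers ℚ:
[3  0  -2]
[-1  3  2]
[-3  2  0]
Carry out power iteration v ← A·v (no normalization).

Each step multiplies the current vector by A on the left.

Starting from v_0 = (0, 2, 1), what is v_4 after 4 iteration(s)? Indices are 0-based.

v_4 = (-478, 786, 578)

v_0 = (0, 2, 1).
v_1 = A·v_0 = (-2, 8, 4).
v_2 = A·v_1 = (-14, 34, 22).
v_3 = A·v_2 = (-86, 160, 110).
v_4 = A·v_3 = (-478, 786, 578).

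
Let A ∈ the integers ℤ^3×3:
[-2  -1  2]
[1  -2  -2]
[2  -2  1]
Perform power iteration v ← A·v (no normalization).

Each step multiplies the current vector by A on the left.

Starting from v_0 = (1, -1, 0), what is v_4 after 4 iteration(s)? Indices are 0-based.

v_0 = (1, -1, 0).
v_1 = A·v_0 = (-1, 3, 4).
v_2 = A·v_1 = (7, -15, -4).
v_3 = A·v_2 = (-7, 45, 40).
v_4 = A·v_3 = (49, -177, -64).

v_4 = (49, -177, -64)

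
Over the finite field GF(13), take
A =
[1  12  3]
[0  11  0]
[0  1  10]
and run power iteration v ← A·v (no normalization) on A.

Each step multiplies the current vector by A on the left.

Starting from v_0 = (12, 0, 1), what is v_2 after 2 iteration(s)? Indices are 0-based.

v_2 = (6, 0, 9)

v_0 = (12, 0, 1).
v_1 = A·v_0 = (2, 0, 10).
v_2 = A·v_1 = (6, 0, 9).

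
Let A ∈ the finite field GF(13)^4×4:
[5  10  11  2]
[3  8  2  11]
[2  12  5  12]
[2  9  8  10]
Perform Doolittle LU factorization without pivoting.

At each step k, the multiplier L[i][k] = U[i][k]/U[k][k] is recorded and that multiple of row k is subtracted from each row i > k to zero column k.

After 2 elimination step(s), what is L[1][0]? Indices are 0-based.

[col 0] pivot 5
  R1 -= 11*R0 → (0, 2, 11, 2)  (L[1][0] := 11)
  R2 -= 3*R0 → (0, 8, 11, 6)  (L[2][0] := 3)
  R3 -= 3*R0 → (0, 5, 1, 4)  (L[3][0] := 3)
[col 1] pivot 2
  R2 -= 4*R1 → (0, 0, 6, 11)  (L[2][1] := 4)
  R3 -= 9*R1 → (0, 0, 6, 12)  (L[3][1] := 9)

L[1][0] = 11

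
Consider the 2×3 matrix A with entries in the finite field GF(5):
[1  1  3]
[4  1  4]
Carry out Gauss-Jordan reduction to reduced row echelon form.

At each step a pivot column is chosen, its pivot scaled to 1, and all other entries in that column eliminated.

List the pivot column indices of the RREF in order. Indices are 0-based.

pivot(0,0)=1: scale R0 → (1, 1, 3)
  clear (1,0): R1 −= (4)R0 → (0, 2, 2)
pivot(1,1)=2: scale R1 → (0, 1, 1)
  clear (0,1): R0 −= (1)R1 → (1, 0, 2)

pivot columns: 0, 1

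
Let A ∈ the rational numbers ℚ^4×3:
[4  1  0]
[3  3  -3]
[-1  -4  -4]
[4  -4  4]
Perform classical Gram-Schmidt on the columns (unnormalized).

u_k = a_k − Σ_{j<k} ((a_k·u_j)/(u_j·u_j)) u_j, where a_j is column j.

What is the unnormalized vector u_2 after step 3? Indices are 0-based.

Step 1: u_0 = a_0 = (4, 3, -1, 4).
Step 2: u_1 = a_1 − (1/42)·u_0 = (19/21, 41/14, -167/42, -86/21).
Step 3: u_2 = a_2 − (11/42)·u_0 − (-389/1763)·u_1 = (-1495/1763, -135/43, -8137/1763, 84/41).

u_2 = (-1495/1763, -135/43, -8137/1763, 84/41)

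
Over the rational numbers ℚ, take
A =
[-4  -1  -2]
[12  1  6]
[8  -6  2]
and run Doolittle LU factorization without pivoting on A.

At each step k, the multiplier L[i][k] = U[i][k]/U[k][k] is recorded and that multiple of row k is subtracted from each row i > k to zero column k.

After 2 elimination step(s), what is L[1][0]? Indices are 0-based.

L[1][0] = -3

k=0: U[0][0]=-4
  eliminate (1,0): mult=-3, new row 1: (0, -2, 0); set L[1][0]=-3
  eliminate (2,0): mult=-2, new row 2: (0, -8, -2); set L[2][0]=-2
k=1: U[1][1]=-2
  eliminate (2,1): mult=4, new row 2: (0, 0, -2); set L[2][1]=4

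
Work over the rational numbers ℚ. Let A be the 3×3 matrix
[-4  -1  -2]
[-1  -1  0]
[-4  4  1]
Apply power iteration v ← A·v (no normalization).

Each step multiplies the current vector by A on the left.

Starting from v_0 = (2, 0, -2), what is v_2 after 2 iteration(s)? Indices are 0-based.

v_0 = (2, 0, -2).
v_1 = A·v_0 = (-4, -2, -10).
v_2 = A·v_1 = (38, 6, -2).

v_2 = (38, 6, -2)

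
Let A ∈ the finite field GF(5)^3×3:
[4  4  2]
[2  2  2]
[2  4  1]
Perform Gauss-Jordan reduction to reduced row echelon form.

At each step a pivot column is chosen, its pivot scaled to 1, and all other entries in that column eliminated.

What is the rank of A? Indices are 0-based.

step 1: normalize row 0 (÷4) = (1, 1, 3)
  row 1: subtract 2×row0 = (0, 0, 1)
  row 2: subtract 2×row0 = (0, 2, 0)
step 2: exchange rows 1,2
step 2: normalize row 1 (÷2) = (0, 1, 0)
  row 0: subtract 1×row1 = (1, 0, 3)
step 3: normalize row 2 (÷1) = (0, 0, 1)
  row 0: subtract 3×row2 = (1, 0, 0)

rank = 3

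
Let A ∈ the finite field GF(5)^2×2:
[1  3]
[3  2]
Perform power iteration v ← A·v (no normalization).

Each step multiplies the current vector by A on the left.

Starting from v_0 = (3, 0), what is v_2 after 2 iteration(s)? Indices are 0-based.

v_0 = (3, 0).
v_1 = A·v_0 = (3, 4).
v_2 = A·v_1 = (0, 2).

v_2 = (0, 2)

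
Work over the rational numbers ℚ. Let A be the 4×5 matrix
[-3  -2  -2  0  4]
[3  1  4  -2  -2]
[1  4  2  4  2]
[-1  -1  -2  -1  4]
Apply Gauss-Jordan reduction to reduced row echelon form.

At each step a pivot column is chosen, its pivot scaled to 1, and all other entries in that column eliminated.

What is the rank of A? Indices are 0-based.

step 1: normalize row 0 (÷-3) = (1, 2/3, 2/3, 0, -4/3)
  row 1: subtract 3×row0 = (0, -1, 2, -2, 2)
  row 2: subtract 1×row0 = (0, 10/3, 4/3, 4, 10/3)
  row 3: subtract -1×row0 = (0, -1/3, -4/3, -1, 8/3)
step 2: normalize row 1 (÷-1) = (0, 1, -2, 2, -2)
  row 0: subtract 2/3×row1 = (1, 0, 2, -4/3, 0)
  row 2: subtract 10/3×row1 = (0, 0, 8, -8/3, 10)
  row 3: subtract -1/3×row1 = (0, 0, -2, -1/3, 2)
step 3: normalize row 2 (÷8) = (0, 0, 1, -1/3, 5/4)
  row 0: subtract 2×row2 = (1, 0, 0, -2/3, -5/2)
  row 1: subtract -2×row2 = (0, 1, 0, 4/3, 1/2)
  row 3: subtract -2×row2 = (0, 0, 0, -1, 9/2)
step 4: normalize row 3 (÷-1) = (0, 0, 0, 1, -9/2)
  row 0: subtract -2/3×row3 = (1, 0, 0, 0, -11/2)
  row 1: subtract 4/3×row3 = (0, 1, 0, 0, 13/2)
  row 2: subtract -1/3×row3 = (0, 0, 1, 0, -1/4)

rank = 4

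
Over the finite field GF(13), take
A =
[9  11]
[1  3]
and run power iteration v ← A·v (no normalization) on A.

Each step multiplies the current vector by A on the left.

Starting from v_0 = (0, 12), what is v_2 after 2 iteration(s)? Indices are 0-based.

v_2 = (11, 6)

v_0 = (0, 12).
v_1 = A·v_0 = (2, 10).
v_2 = A·v_1 = (11, 6).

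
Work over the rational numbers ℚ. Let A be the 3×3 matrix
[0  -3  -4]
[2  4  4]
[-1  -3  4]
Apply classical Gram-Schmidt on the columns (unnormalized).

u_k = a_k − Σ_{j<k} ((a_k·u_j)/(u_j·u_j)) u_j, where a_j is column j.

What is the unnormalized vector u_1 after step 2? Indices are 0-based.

u_1 = (-3, -2/5, -4/5)

Step 1: u_0 = a_0 = (0, 2, -1).
Step 2: u_1 = a_1 − (11/5)·u_0 = (-3, -2/5, -4/5).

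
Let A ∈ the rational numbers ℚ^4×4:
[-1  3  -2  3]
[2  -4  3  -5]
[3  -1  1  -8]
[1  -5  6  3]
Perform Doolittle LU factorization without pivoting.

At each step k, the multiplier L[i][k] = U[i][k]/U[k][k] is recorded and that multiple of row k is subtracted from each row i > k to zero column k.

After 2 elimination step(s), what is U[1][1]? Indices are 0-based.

U[1][1] = 2

[col 0] pivot -1
  R1 -= -2*R0 → (0, 2, -1, 1)  (L[1][0] := -2)
  R2 -= -3*R0 → (0, 8, -5, 1)  (L[2][0] := -3)
  R3 -= -1*R0 → (0, -2, 4, 6)  (L[3][0] := -1)
[col 1] pivot 2
  R2 -= 4*R1 → (0, 0, -1, -3)  (L[2][1] := 4)
  R3 -= -1*R1 → (0, 0, 3, 7)  (L[3][1] := -1)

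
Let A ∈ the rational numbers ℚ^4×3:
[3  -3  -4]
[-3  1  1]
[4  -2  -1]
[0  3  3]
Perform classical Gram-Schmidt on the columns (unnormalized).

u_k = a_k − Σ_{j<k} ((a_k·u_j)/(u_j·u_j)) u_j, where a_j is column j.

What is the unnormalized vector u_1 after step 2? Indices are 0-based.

u_1 = (-21/17, -13/17, 6/17, 3)

Step 1: u_0 = a_0 = (3, -3, 4, 0).
Step 2: u_1 = a_1 − (-10/17)·u_0 = (-21/17, -13/17, 6/17, 3).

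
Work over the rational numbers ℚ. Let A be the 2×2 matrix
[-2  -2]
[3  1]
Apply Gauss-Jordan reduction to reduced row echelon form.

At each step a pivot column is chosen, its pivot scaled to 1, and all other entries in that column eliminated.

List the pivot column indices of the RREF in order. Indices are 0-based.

pivot(0,0)=-2: scale R0 → (1, 1)
  clear (1,0): R1 −= (3)R0 → (0, -2)
pivot(1,1)=-2: scale R1 → (0, 1)
  clear (0,1): R0 −= (1)R1 → (1, 0)

pivot columns: 0, 1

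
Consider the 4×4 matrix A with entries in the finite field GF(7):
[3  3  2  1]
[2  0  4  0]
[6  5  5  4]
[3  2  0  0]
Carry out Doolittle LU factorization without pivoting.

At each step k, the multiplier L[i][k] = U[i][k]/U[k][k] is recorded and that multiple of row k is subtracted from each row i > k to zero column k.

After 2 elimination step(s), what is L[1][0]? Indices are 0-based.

L[1][0] = 3

k=0: U[0][0]=3
  eliminate (1,0): mult=3, new row 1: (0, 5, 5, 4); set L[1][0]=3
  eliminate (2,0): mult=2, new row 2: (0, 6, 1, 2); set L[2][0]=2
  eliminate (3,0): mult=1, new row 3: (0, 6, 5, 6); set L[3][0]=1
k=1: U[1][1]=5
  eliminate (2,1): mult=4, new row 2: (0, 0, 2, 0); set L[2][1]=4
  eliminate (3,1): mult=4, new row 3: (0, 0, 6, 4); set L[3][1]=4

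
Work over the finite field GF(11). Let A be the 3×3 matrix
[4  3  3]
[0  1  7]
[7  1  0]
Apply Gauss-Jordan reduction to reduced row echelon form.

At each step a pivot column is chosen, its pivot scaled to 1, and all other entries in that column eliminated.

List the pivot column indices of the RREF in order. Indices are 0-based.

pivot columns: 0, 1, 2

[1] R0 /= 4  ⇒  (1, 9, 9)
     R2 -= 7·R0  ⇒  (0, 4, 3)
[2] R1 /= 1  ⇒  (0, 1, 7)
     R0 -= 9·R1  ⇒  (1, 0, 1)
     R2 -= 4·R1  ⇒  (0, 0, 8)
[3] R2 /= 8  ⇒  (0, 0, 1)
     R0 -= 1·R2  ⇒  (1, 0, 0)
     R1 -= 7·R2  ⇒  (0, 1, 0)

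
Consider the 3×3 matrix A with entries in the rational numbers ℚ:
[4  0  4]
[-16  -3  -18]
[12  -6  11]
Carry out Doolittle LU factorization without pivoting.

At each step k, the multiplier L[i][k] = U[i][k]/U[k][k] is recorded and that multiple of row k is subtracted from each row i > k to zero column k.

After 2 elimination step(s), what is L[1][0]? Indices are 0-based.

[col 0] pivot 4
  R1 -= -4*R0 → (0, -3, -2)  (L[1][0] := -4)
  R2 -= 3*R0 → (0, -6, -1)  (L[2][0] := 3)
[col 1] pivot -3
  R2 -= 2*R1 → (0, 0, 3)  (L[2][1] := 2)

L[1][0] = -4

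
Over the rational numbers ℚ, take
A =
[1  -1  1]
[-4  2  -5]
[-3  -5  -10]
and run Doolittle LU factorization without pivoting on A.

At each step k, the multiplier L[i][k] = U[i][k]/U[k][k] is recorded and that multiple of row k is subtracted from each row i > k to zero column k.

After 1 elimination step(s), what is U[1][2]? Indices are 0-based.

[col 0] pivot 1
  R1 -= -4*R0 → (0, -2, -1)  (L[1][0] := -4)
  R2 -= -3*R0 → (0, -8, -7)  (L[2][0] := -3)

U[1][2] = -1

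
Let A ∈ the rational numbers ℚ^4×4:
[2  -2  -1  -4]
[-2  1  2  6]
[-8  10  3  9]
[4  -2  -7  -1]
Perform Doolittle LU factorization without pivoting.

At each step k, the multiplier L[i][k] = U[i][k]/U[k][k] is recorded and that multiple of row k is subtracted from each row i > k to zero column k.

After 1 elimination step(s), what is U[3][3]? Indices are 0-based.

U[3][3] = 7

[col 0] pivot 2
  R1 -= -1*R0 → (0, -1, 1, 2)  (L[1][0] := -1)
  R2 -= -4*R0 → (0, 2, -1, -7)  (L[2][0] := -4)
  R3 -= 2*R0 → (0, 2, -5, 7)  (L[3][0] := 2)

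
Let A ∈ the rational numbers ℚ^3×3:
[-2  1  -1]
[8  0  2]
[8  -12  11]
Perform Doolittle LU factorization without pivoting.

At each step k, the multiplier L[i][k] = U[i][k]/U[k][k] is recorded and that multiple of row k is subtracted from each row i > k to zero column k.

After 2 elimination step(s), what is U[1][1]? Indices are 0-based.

U[1][1] = 4

Step 1: pivot at (0,0) is -2.
  row1 ← row1 − (-4)·row0  ⇒  L[1][0]=-4, U row1=(0, 4, -2)
  row2 ← row2 − (-4)·row0  ⇒  L[2][0]=-4, U row2=(0, -8, 7)
Step 2: pivot at (1,1) is 4.
  row2 ← row2 − (-2)·row1  ⇒  L[2][1]=-2, U row2=(0, 0, 3)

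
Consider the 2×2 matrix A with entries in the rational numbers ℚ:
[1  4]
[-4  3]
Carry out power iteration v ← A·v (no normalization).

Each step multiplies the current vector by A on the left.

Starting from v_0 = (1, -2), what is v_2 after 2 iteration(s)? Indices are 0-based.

v_2 = (-47, -2)

v_0 = (1, -2).
v_1 = A·v_0 = (-7, -10).
v_2 = A·v_1 = (-47, -2).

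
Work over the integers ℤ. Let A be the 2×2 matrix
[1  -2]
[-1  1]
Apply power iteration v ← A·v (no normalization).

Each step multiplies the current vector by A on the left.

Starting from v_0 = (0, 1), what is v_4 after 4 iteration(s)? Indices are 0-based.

v_4 = (-24, 17)

v_0 = (0, 1).
v_1 = A·v_0 = (-2, 1).
v_2 = A·v_1 = (-4, 3).
v_3 = A·v_2 = (-10, 7).
v_4 = A·v_3 = (-24, 17).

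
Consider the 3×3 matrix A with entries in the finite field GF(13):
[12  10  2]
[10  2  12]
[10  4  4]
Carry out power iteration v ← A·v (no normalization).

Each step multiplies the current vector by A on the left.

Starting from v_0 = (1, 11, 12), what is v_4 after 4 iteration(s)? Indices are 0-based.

v_0 = (1, 11, 12).
v_1 = A·v_0 = (3, 7, 11).
v_2 = A·v_1 = (11, 7, 11).
v_3 = A·v_2 = (3, 9, 0).
v_4 = A·v_3 = (9, 9, 1).

v_4 = (9, 9, 1)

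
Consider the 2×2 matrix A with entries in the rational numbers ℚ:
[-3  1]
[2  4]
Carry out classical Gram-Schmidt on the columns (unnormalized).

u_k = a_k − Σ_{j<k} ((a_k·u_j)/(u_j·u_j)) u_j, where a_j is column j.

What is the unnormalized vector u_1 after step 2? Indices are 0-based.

u_1 = (28/13, 42/13)

Step 1: u_0 = a_0 = (-3, 2).
Step 2: u_1 = a_1 − (5/13)·u_0 = (28/13, 42/13).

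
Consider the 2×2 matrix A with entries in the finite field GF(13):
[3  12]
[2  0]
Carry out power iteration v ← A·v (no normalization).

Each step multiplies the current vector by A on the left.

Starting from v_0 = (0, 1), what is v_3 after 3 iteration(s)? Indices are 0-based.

v_3 = (6, 7)

v_0 = (0, 1).
v_1 = A·v_0 = (12, 0).
v_2 = A·v_1 = (10, 11).
v_3 = A·v_2 = (6, 7).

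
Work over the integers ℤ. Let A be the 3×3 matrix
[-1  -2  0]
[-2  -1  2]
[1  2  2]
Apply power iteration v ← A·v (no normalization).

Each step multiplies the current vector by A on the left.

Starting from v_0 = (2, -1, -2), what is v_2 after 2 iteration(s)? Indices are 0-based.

v_0 = (2, -1, -2).
v_1 = A·v_0 = (0, -7, -4).
v_2 = A·v_1 = (14, -1, -22).

v_2 = (14, -1, -22)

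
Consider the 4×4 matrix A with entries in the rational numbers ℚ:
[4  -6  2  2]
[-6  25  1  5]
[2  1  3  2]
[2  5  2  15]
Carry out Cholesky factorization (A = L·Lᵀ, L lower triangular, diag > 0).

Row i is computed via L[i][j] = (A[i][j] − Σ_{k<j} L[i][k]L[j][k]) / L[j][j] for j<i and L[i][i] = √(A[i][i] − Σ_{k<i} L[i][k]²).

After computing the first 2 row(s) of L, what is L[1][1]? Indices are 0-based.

L[1][1] = 4

Step 1: L[0][0] = √(4) = 2.
  L[1][0] = (-6) / L[0][0] = -3.
Step 2: L[1][1] = √(16) = 4.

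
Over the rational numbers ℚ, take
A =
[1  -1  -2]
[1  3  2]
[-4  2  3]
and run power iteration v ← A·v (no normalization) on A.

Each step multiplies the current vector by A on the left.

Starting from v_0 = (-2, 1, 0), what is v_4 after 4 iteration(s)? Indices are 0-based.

v_0 = (-2, 1, 0).
v_1 = A·v_0 = (-3, 1, 10).
v_2 = A·v_1 = (-24, 20, 44).
v_3 = A·v_2 = (-132, 124, 268).
v_4 = A·v_3 = (-792, 776, 1580).

v_4 = (-792, 776, 1580)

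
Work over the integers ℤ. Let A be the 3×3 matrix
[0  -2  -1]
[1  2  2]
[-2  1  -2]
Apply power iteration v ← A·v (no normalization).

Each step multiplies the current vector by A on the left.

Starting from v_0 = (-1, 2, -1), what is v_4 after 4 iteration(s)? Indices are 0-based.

v_4 = (-45, 65, -36)

v_0 = (-1, 2, -1).
v_1 = A·v_0 = (-3, 1, 6).
v_2 = A·v_1 = (-8, 11, -5).
v_3 = A·v_2 = (-17, 4, 37).
v_4 = A·v_3 = (-45, 65, -36).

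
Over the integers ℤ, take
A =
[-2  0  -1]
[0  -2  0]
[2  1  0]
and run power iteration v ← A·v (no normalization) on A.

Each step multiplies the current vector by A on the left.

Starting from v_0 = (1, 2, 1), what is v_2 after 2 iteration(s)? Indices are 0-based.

v_0 = (1, 2, 1).
v_1 = A·v_0 = (-3, -4, 4).
v_2 = A·v_1 = (2, 8, -10).

v_2 = (2, 8, -10)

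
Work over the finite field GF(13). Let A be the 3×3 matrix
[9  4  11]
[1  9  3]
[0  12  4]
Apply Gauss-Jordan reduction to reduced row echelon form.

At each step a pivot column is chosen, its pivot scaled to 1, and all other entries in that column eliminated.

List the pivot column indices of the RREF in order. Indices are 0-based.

[1] R0 /= 9  ⇒  (1, 12, 7)
     R1 -= 1·R0  ⇒  (0, 10, 9)
[2] R1 /= 10  ⇒  (0, 1, 10)
     R0 -= 12·R1  ⇒  (1, 0, 4)
     R2 -= 12·R1  ⇒  (0, 0, 1)
[3] R2 /= 1  ⇒  (0, 0, 1)
     R0 -= 4·R2  ⇒  (1, 0, 0)
     R1 -= 10·R2  ⇒  (0, 1, 0)

pivot columns: 0, 1, 2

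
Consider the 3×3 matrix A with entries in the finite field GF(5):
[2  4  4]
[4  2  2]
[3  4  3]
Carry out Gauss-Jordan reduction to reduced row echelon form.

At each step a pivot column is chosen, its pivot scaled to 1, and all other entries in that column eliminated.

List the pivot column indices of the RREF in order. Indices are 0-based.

[1] R0 /= 2  ⇒  (1, 2, 2)
     R1 -= 4·R0  ⇒  (0, 4, 4)
     R2 -= 3·R0  ⇒  (0, 3, 2)
[2] R1 /= 4  ⇒  (0, 1, 1)
     R0 -= 2·R1  ⇒  (1, 0, 0)
     R2 -= 3·R1  ⇒  (0, 0, 4)
[3] R2 /= 4  ⇒  (0, 0, 1)
     R1 -= 1·R2  ⇒  (0, 1, 0)

pivot columns: 0, 1, 2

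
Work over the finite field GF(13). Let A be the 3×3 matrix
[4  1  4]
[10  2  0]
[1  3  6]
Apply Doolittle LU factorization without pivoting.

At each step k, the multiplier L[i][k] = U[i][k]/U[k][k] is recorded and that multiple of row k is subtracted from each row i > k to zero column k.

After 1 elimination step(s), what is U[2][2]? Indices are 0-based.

U[2][2] = 5

k=0: U[0][0]=4
  eliminate (1,0): mult=9, new row 1: (0, 6, 3); set L[1][0]=9
  eliminate (2,0): mult=10, new row 2: (0, 6, 5); set L[2][0]=10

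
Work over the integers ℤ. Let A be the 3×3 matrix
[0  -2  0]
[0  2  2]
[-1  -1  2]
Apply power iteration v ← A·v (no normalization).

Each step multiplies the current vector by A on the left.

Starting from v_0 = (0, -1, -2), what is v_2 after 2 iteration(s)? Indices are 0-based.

v_0 = (0, -1, -2).
v_1 = A·v_0 = (2, -6, -3).
v_2 = A·v_1 = (12, -18, -2).

v_2 = (12, -18, -2)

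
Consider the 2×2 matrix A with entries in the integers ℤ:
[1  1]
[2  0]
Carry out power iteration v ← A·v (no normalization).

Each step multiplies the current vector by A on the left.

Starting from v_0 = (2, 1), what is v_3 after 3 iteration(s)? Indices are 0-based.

v_0 = (2, 1).
v_1 = A·v_0 = (3, 4).
v_2 = A·v_1 = (7, 6).
v_3 = A·v_2 = (13, 14).

v_3 = (13, 14)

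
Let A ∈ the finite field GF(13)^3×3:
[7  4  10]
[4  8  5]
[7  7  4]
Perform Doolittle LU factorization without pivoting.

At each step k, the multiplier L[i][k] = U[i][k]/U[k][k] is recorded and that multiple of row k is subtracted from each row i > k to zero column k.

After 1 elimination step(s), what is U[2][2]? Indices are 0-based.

U[2][2] = 7

Step 1: pivot at (0,0) is 7.
  row1 ← row1 − (8)·row0  ⇒  L[1][0]=8, U row1=(0, 2, 3)
  row2 ← row2 − (1)·row0  ⇒  L[2][0]=1, U row2=(0, 3, 7)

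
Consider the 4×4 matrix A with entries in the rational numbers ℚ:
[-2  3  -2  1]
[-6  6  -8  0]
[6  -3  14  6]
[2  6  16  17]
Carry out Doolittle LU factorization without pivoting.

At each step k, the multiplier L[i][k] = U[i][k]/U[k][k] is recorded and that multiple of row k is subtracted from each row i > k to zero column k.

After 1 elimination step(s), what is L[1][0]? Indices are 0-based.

[col 0] pivot -2
  R1 -= 3*R0 → (0, -3, -2, -3)  (L[1][0] := 3)
  R2 -= -3*R0 → (0, 6, 8, 9)  (L[2][0] := -3)
  R3 -= -1*R0 → (0, 9, 14, 18)  (L[3][0] := -1)

L[1][0] = 3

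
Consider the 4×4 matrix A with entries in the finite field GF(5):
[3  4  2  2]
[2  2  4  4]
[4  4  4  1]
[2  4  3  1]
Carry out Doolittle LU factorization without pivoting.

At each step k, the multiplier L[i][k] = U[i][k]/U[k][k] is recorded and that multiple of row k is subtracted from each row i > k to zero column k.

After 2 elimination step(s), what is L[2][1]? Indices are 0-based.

L[2][1] = 2

[col 0] pivot 3
  R1 -= 4*R0 → (0, 1, 1, 1)  (L[1][0] := 4)
  R2 -= 3*R0 → (0, 2, 3, 0)  (L[2][0] := 3)
  R3 -= 4*R0 → (0, 3, 0, 3)  (L[3][0] := 4)
[col 1] pivot 1
  R2 -= 2*R1 → (0, 0, 1, 3)  (L[2][1] := 2)
  R3 -= 3*R1 → (0, 0, 2, 0)  (L[3][1] := 3)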